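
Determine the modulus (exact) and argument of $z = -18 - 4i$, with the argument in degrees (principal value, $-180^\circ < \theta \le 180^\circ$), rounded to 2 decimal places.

|z| = sqrt((-18)^2 + (-4)^2) = sqrt(340)
arg(z) = arctan(b/a) = arctan(-4/-18) (quadrant-adjusted) = -167.47°


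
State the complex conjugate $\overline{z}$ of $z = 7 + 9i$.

If z = a + bi, then conjugate(z) = a - bi
conjugate(7 + 9i) = 7 - 9i


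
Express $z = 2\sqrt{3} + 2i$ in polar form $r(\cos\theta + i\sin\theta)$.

r = |z| = sqrt(a^2 + b^2) = sqrt((2*sqrt(3))^2 + (2)^2) = sqrt(12 + 4) = sqrt(16) = 4
θ = arctan(b/a) = arctan(2/3.4641) (quadrant-adjusted) = 30°
z = 4(cos 30° + i sin 30°)


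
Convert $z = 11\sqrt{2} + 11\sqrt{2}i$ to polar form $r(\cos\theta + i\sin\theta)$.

r = |z| = sqrt(a^2 + b^2) = sqrt((11*sqrt(2))^2 + (11*sqrt(2))^2) = sqrt(242 + 242) = sqrt(484) = 22
θ = arctan(b/a) = arctan(15.5563/15.5563) (quadrant-adjusted) = 45°
z = 22(cos 45° + i sin 45°)


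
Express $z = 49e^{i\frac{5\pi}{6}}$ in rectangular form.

a = r cos θ = 49 * -sqrt(3)/2 = -49*sqrt(3)/2
b = r sin θ = 49 * 1/2 = 49/2
z = -49*sqrt(3)/2 + (49/2)i


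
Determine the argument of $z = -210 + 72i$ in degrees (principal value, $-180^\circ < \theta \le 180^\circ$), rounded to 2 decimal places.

θ = arctan(b/a) = arctan(72/-210) (quadrant-adjusted) = 161.08°


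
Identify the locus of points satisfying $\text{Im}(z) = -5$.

Im(z) = y where z = x + yi; the equation y = -5 is satisfied by all points with that y-coordinate
Locus: Horizontal line y = -5


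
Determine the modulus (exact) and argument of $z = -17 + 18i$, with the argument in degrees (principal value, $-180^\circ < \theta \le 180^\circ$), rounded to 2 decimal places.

|z| = sqrt((-17)^2 + 18^2) = sqrt(613)
arg(z) = arctan(b/a) = arctan(18/-17) (quadrant-adjusted) = 133.36°


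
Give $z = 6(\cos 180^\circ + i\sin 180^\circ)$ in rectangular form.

a = r cos θ = 6 * -1 = -6
b = r sin θ = 6 * 0 = 0
z = -6


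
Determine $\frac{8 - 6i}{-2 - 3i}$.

Multiply numerator and denominator by conjugate (-2 + 3i):
= (8 - 6i)(-2 + 3i) / ((-2)^2 + (-3)^2)
= (2 + 36i) / 13
= 2/13 + (36/13)i


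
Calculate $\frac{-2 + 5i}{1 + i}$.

Multiply numerator and denominator by conjugate (1 - i):
= (-2 + 5i)(1 - i) / (1^2 + 1^2)
= (3 + 7i) / 2
= 3/2 + (7/2)i


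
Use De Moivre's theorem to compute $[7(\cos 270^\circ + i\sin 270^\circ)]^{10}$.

By De Moivre: z^n = r^n(cos(nθ) + i sin(nθ))
= 7^10(cos(10*270°) + i sin(10*270°))
= 282475249(cos 180° + i sin 180°)
= -282475249


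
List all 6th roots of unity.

ω_k = e^(2πik/6) = cos(2πk/6) + i sin(2πk/6) for k = 0, 1, ..., 5
Roots: 1, 1/2 + (sqrt(3)/2)i, -1/2 + (sqrt(3)/2)i, -1, -1/2 - (sqrt(3)/2)i, 1/2 - (sqrt(3)/2)i


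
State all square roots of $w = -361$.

|w| = 361, arg(w) = 180°
Root modulus = 361^(1/2) = 19
Root arguments: θ_k = (180° + 360°k)/2 for k = 0, 1, ..., 1
Roots: 19i, -19i


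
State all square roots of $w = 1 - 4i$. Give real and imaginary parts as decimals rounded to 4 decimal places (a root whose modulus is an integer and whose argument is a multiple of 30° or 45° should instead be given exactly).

|w| = sqrt(17) ≈ 4.123106, arg(w) ≈ 284.036243°
Root modulus = sqrt(17)^(1/2) ≈ 2.030543
Root arguments: θ_k = (arg(w) + 360°k)/2 for k = 0, 1, ..., 1
Compute each root as (root modulus)(cos θ_k + i sin θ_k) using full-precision intermediates, then round to 4 decimal places.
Roots: -1.6005 + 1.2496i, 1.6005 - 1.2496i


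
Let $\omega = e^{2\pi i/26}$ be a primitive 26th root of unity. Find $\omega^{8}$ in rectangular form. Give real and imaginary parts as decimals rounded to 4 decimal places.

ω^8 = e^(2πi·8/26) = e^(i·8π/13)
= cos(8π/13) + i sin(8π/13)
= -0.3546 + 0.9350i


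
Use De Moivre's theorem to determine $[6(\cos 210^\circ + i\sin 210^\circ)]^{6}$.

By De Moivre: z^n = r^n(cos(nθ) + i sin(nθ))
= 6^6(cos(6*210°) + i sin(6*210°))
= 46656(cos 180° + i sin 180°)
= -46656


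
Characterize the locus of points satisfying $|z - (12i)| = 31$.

|z - z0| = r describes a circle centered at z0 with radius r
Here z0 = 12i and r = 31
Locus: Circle centered at (0, 12) with radius 31


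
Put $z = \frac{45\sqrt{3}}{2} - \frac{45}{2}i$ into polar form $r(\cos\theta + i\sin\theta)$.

r = |z| = sqrt(a^2 + b^2) = sqrt((45*sqrt(3)/2)^2 + (-45/2)^2) = sqrt(6075/4 + 2025/4) = sqrt(2025) = 45
θ = arctan(b/a) = arctan(-22.5/38.9711) (quadrant-adjusted) = 330°
z = 45(cos 330° + i sin 330°)


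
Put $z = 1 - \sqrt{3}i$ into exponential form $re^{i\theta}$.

r = |z| = sqrt((1)^2 + (-sqrt(3))^2) = sqrt(1 + 3) = sqrt(4) = 2
θ = arctan(b/a) = arctan(-1.7321/1) (quadrant-adjusted) = -60° = -π/3
z = 2e^(-i*π/3)


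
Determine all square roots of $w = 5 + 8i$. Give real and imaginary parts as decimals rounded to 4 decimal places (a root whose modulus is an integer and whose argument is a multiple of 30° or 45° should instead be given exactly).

|w| = sqrt(89) ≈ 9.433981, arg(w) ≈ 57.994617°
Root modulus = sqrt(89)^(1/2) ≈ 3.071479
Root arguments: θ_k = (arg(w) + 360°k)/2 for k = 0, 1, ..., 1
Compute each root as (root modulus)(cos θ_k + i sin θ_k) using full-precision intermediates, then round to 4 decimal places.
Roots: 2.6864 + 1.4890i, -2.6864 - 1.4890i


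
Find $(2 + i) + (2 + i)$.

(2 + 2) + (1 + 1)i = 4 + 2i


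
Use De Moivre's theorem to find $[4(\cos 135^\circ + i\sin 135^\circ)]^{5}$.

By De Moivre: z^n = r^n(cos(nθ) + i sin(nθ))
= 4^5(cos(5*135°) + i sin(5*135°))
= 1024(cos 315° + i sin 315°)
= 512*sqrt(2) - 512*sqrt(2)i


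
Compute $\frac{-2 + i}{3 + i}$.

Multiply numerator and denominator by conjugate (3 - i):
= (-2 + i)(3 - i) / (3^2 + 1^2)
= (-5 + 5i) / 10
Divide through by 5: (-1 + i) / 2
= -1/2 + (1/2)i


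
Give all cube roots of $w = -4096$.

|w| = 4096, arg(w) = 180°
Root modulus = 4096^(1/3) = 16
Root arguments: θ_k = (180° + 360°k)/3 for k = 0, 1, ..., 2
Roots: 8 + 8*sqrt(3)i, -16, 8 - 8*sqrt(3)i


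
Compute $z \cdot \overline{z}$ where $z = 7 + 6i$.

z * conjugate(z) = |z|^2 = a^2 + b^2
= 7^2 + 6^2 = 85


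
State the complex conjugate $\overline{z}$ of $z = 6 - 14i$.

If z = a + bi, then conjugate(z) = a - bi
conjugate(6 - 14i) = 6 + 14i


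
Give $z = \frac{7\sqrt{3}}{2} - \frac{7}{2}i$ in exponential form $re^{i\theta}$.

r = |z| = sqrt((7*sqrt(3)/2)^2 + (-7/2)^2) = sqrt(147/4 + 49/4) = sqrt(49) = 7
θ = arctan(b/a) = arctan(-3.5/6.0622) (quadrant-adjusted) = -30° = -π/6
z = 7e^(-i*π/6)


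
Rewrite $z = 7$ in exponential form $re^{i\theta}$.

r = |z| = sqrt((7)^2 + (0)^2) = sqrt(49 + 0) = sqrt(49) = 7
b = 0 and a > 0, so z lies on the positive real axis: θ = 0
z = 7e^(i*0) = 7


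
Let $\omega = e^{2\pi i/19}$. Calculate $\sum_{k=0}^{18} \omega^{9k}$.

Let ζ = ω^9 = e^(2πi·9/19). Since 19 ∤ 9, ζ ≠ 1.
Sum = Σ_{k=0}^{18} ζ^k = (ζ^19 - 1)/(ζ - 1) = (ω^{9·19} - 1)/(ζ - 1) = (1 - 1)/(ζ - 1) = 0


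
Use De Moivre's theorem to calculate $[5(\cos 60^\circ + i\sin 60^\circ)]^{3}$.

By De Moivre: z^n = r^n(cos(nθ) + i sin(nθ))
= 5^3(cos(3*60°) + i sin(3*60°))
= 125(cos 180° + i sin 180°)
= -125


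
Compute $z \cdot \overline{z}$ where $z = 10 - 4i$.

z * conjugate(z) = |z|^2 = a^2 + b^2
= 10^2 + (-4)^2 = 116


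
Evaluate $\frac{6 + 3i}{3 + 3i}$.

Multiply numerator and denominator by conjugate (3 - 3i):
= (6 + 3i)(3 - 3i) / (3^2 + 3^2)
= (27 - 9i) / 18
Divide through by 9: (3 - i) / 2
= 3/2 - (1/2)i


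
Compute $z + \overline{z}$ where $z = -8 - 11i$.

z + conjugate(z) = (a + bi) + (a - bi) = 2a
= 2 * (-8) = -16


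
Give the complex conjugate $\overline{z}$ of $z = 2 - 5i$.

If z = a + bi, then conjugate(z) = a - bi
conjugate(2 - 5i) = 2 + 5i


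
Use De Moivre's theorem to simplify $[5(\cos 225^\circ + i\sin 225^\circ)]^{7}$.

By De Moivre: z^n = r^n(cos(nθ) + i sin(nθ))
= 5^7(cos(7*225°) + i sin(7*225°))
= 78125(cos 135° + i sin 135°)
= -78125*sqrt(2)/2 + (78125*sqrt(2)/2)i


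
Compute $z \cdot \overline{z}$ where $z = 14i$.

z * conjugate(z) = |z|^2 = a^2 + b^2
= 0^2 + 14^2 = 196


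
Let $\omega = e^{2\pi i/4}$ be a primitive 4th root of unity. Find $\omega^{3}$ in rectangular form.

ω^3 = e^(2πi·3/4) = e^(i·3π/2)
= cos(3π/2) + i sin(3π/2)
= -i


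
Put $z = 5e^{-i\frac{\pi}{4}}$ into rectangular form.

a = r cos θ = 5 * sqrt(2)/2 = 5*sqrt(2)/2
b = r sin θ = 5 * -sqrt(2)/2 = -5*sqrt(2)/2
z = 5*sqrt(2)/2 - (5*sqrt(2)/2)i


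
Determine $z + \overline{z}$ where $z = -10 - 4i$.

z + conjugate(z) = (a + bi) + (a - bi) = 2a
= 2 * (-10) = -20


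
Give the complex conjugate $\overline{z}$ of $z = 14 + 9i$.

If z = a + bi, then conjugate(z) = a - bi
conjugate(14 + 9i) = 14 - 9i


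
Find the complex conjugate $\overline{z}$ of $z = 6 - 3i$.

If z = a + bi, then conjugate(z) = a - bi
conjugate(6 - 3i) = 6 + 3i


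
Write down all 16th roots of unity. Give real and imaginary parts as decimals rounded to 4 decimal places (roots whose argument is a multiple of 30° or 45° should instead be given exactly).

ω_k = e^(2πik/16) = cos(2πk/16) + i sin(2πk/16) for k = 0, 1, ..., 15
Roots: 1, 0.9239 + 0.3827i, sqrt(2)/2 + (sqrt(2)/2)i, 0.3827 + 0.9239i, i, -0.3827 + 0.9239i, -sqrt(2)/2 + (sqrt(2)/2)i, -0.9239 + 0.3827i, -1, -0.9239 - 0.3827i, -sqrt(2)/2 - (sqrt(2)/2)i, -0.3827 - 0.9239i, -i, 0.3827 - 0.9239i, sqrt(2)/2 - (sqrt(2)/2)i, 0.9239 - 0.3827i


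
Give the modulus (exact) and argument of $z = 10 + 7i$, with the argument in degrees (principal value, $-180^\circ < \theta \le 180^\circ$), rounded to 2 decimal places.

|z| = sqrt(10^2 + 7^2) = sqrt(149)
arg(z) = arctan(b/a) = arctan(7/10) (quadrant-adjusted) = 34.99°


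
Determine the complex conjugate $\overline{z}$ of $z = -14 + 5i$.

If z = a + bi, then conjugate(z) = a - bi
conjugate(-14 + 5i) = -14 - 5i


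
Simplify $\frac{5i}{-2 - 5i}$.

Multiply numerator and denominator by conjugate (-2 + 5i):
= (5i)(-2 + 5i) / ((-2)^2 + (-5)^2)
= (-25 - 10i) / 29
= -25/29 - (10/29)i


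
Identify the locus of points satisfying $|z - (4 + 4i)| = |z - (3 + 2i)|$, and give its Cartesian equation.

|z - z1| = |z - z2| means z is equidistant from z1 and z2,
i.e. the perpendicular bisector of the segment from (4, 4) to (3, 2) (midpoint (7/2, 3)).
With z = x + yi, square both sides:
(x - 4)^2 + (y - 4)^2 = (x - 3)^2 + (y - 2)^2
The x^2 and y^2 terms cancel: -2x + (-4)y = 13 - 32 = -19
Simplify: 2x + 4y = 19
Locus: Perpendicular bisector of the segment from (4, 4) to (3, 2): the line 2x + 4y = 19


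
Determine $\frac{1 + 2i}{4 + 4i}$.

Multiply numerator and denominator by conjugate (4 - 4i):
= (1 + 2i)(4 - 4i) / (4^2 + 4^2)
= (12 + 4i) / 32
Divide through by 4: (3 + i) / 8
= 3/8 + (1/8)i


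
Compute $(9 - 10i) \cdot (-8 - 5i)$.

(a1*a2 - b1*b2) + (a1*b2 + b1*a2)i
= (-72 - 50) + (-45 + 80)i
= -122 + 35i


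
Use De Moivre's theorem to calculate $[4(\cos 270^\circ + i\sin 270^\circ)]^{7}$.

By De Moivre: z^n = r^n(cos(nθ) + i sin(nθ))
= 4^7(cos(7*270°) + i sin(7*270°))
= 16384(cos 90° + i sin 90°)
= 16384i


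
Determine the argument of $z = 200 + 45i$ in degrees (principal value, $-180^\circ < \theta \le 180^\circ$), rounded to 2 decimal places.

θ = arctan(b/a) = arctan(45/200) (quadrant-adjusted) = 12.68°


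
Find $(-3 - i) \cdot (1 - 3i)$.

(a1*a2 - b1*b2) + (a1*b2 + b1*a2)i
= (-3 - 3) + (9 + (-1))i
= -6 + 8i


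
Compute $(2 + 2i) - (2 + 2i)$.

(2 - 2) + (2 - 2)i = 0


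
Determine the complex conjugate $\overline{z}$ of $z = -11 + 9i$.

If z = a + bi, then conjugate(z) = a - bi
conjugate(-11 + 9i) = -11 - 9i


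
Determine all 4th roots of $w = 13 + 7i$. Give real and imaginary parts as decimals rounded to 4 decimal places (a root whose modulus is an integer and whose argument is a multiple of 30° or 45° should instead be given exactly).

|w| = sqrt(218) ≈ 14.764823, arg(w) ≈ 28.300756°
Root modulus = sqrt(218)^(1/4) ≈ 1.960230
Root arguments: θ_k = (arg(w) + 360°k)/4 for k = 0, 1, ..., 3
Compute each root as (root modulus)(cos θ_k + i sin θ_k) using full-precision intermediates, then round to 4 decimal places.
Roots: 1.9453 + 0.2414i, -0.2414 + 1.9453i, -1.9453 - 0.2414i, 0.2414 - 1.9453i


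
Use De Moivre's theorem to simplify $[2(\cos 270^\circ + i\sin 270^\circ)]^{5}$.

By De Moivre: z^n = r^n(cos(nθ) + i sin(nθ))
= 2^5(cos(5*270°) + i sin(5*270°))
= 32(cos 270° + i sin 270°)
= -32i


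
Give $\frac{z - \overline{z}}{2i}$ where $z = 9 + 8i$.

z - conjugate(z) = 2bi
(z - conjugate(z))/(2i) = 2bi/(2i) = b = 8


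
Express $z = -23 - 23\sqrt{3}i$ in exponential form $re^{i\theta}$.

r = |z| = sqrt((-23)^2 + (-23*sqrt(3))^2) = sqrt(529 + 1587) = sqrt(2116) = 46
θ = arctan(b/a) = arctan(-39.8372/-23) (quadrant-adjusted) = 240° = 4π/3
z = 46e^(i*4π/3)


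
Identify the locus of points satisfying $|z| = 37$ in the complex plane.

|z| = 37 means sqrt(x^2 + y^2) = 37
This is a circle of radius 37 centered at the origin


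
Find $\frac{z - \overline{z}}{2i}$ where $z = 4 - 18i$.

z - conjugate(z) = 2bi
(z - conjugate(z))/(2i) = 2bi/(2i) = b = -18


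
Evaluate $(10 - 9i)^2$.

(a + bi)^2 = a^2 - b^2 + 2abi
= 10^2 - (-9)^2 + 2*10*(-9)i
= 19 - 180i


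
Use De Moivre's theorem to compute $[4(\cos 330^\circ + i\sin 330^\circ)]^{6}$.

By De Moivre: z^n = r^n(cos(nθ) + i sin(nθ))
= 4^6(cos(6*330°) + i sin(6*330°))
= 4096(cos 180° + i sin 180°)
= -4096


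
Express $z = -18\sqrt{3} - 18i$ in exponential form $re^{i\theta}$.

r = |z| = sqrt((-18*sqrt(3))^2 + (-18)^2) = sqrt(972 + 324) = sqrt(1296) = 36
θ = arctan(b/a) = arctan(-18/-31.1769) (quadrant-adjusted) = -150° = -5π/6
z = 36e^(-i*5π/6)


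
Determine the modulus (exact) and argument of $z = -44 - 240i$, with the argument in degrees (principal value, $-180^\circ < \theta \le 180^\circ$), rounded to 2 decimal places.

|z| = sqrt((-44)^2 + (-240)^2) = 244
arg(z) = arctan(b/a) = arctan(-240/-44) (quadrant-adjusted) = -100.39°


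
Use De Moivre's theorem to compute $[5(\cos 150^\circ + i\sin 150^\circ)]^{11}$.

By De Moivre: z^n = r^n(cos(nθ) + i sin(nθ))
= 5^11(cos(11*150°) + i sin(11*150°))
= 48828125(cos 210° + i sin 210°)
= -48828125*sqrt(3)/2 - (48828125/2)i


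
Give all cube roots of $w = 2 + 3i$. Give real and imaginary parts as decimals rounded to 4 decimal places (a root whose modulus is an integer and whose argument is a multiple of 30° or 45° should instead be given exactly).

|w| = sqrt(13) ≈ 3.605551, arg(w) ≈ 56.309932°
Root modulus = sqrt(13)^(1/3) ≈ 1.533406
Root arguments: θ_k = (arg(w) + 360°k)/3 for k = 0, 1, ..., 2
Compute each root as (root modulus)(cos θ_k + i sin θ_k) using full-precision intermediates, then round to 4 decimal places.
Roots: 1.4519 + 0.4934i, -1.1532 + 1.0106i, -0.2986 - 1.5040i


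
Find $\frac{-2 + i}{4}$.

Divisor is real, so divide each part by 4:
= -1/2 + (1/4)i


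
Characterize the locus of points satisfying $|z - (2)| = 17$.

|z - z0| = r describes a circle centered at z0 with radius r
Here z0 = 2 and r = 17
Locus: Circle centered at (2, 0) with radius 17


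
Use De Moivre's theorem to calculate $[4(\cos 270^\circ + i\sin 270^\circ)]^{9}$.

By De Moivre: z^n = r^n(cos(nθ) + i sin(nθ))
= 4^9(cos(9*270°) + i sin(9*270°))
= 262144(cos 270° + i sin 270°)
= -262144i


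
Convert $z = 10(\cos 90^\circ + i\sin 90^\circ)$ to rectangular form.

a = r cos θ = 10 * 0 = 0
b = r sin θ = 10 * 1 = 10
z = 10i


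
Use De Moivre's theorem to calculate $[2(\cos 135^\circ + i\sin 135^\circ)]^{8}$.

By De Moivre: z^n = r^n(cos(nθ) + i sin(nθ))
= 2^8(cos(8*135°) + i sin(8*135°))
= 256(cos 0° + i sin 0°)
= 256


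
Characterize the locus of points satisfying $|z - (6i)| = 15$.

|z - z0| = r describes a circle centered at z0 with radius r
Here z0 = 6i and r = 15
Locus: Circle centered at (0, 6) with radius 15


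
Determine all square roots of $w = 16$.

|w| = 16, arg(w) = 0°
Root modulus = 16^(1/2) = 4
Root arguments: θ_k = (0° + 360°k)/2 for k = 0, 1, ..., 1
Roots: 4, -4


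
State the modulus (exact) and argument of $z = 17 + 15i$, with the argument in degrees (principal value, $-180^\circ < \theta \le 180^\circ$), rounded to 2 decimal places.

|z| = sqrt(17^2 + 15^2) = sqrt(514)
arg(z) = arctan(b/a) = arctan(15/17) (quadrant-adjusted) = 41.42°


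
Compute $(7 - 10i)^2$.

(a + bi)^2 = a^2 - b^2 + 2abi
= 7^2 - (-10)^2 + 2*7*(-10)i
= -51 - 140i


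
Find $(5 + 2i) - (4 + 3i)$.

(5 - 4) + (2 - 3)i = 1 - i


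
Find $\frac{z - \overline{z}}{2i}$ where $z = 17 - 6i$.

z - conjugate(z) = 2bi
(z - conjugate(z))/(2i) = 2bi/(2i) = b = -6


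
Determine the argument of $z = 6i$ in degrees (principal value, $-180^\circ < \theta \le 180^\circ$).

a = 0 and b > 0, so z lies on the positive imaginary axis: θ = 90°


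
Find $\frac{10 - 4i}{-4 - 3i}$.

Multiply numerator and denominator by conjugate (-4 + 3i):
= (10 - 4i)(-4 + 3i) / ((-4)^2 + (-3)^2)
= (-28 + 46i) / 25
= -28/25 + (46/25)i


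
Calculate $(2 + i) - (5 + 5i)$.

(2 - 5) + (1 - 5)i = -3 - 4i


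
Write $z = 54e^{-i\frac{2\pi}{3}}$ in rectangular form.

a = r cos θ = 54 * -1/2 = -27
b = r sin θ = 54 * -sqrt(3)/2 = -27*sqrt(3)
z = -27 - 27*sqrt(3)i


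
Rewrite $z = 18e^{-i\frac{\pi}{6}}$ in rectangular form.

a = r cos θ = 18 * sqrt(3)/2 = 9*sqrt(3)
b = r sin θ = 18 * -1/2 = -9
z = 9*sqrt(3) - 9i


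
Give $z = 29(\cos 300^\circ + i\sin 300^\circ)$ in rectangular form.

a = r cos θ = 29 * 1/2 = 29/2
b = r sin θ = 29 * -sqrt(3)/2 = -29*sqrt(3)/2
z = 29/2 - (29*sqrt(3)/2)i


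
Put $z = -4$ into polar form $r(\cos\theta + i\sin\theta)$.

r = |z| = sqrt(a^2 + b^2) = sqrt((-4)^2 + (0)^2) = sqrt(16 + 0) = sqrt(16) = 4
b = 0 and a < 0, so z lies on the negative real axis: θ = 180°
z = 4(cos 180° + i sin 180°)


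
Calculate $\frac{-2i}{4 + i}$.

Multiply numerator and denominator by conjugate (4 - i):
= (-2i)(4 - i) / (4^2 + 1^2)
= (-2 - 8i) / 17
= -2/17 - (8/17)i


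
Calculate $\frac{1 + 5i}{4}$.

Divisor is real, so divide each part by 4:
= 1/4 + (5/4)i


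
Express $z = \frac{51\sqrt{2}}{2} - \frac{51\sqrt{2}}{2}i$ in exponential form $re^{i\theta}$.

r = |z| = sqrt((51*sqrt(2)/2)^2 + (-51*sqrt(2)/2)^2) = sqrt(2601/2 + 2601/2) = sqrt(2601) = 51
θ = arctan(b/a) = arctan(-36.0624/36.0624) (quadrant-adjusted) = -45° = -π/4
z = 51e^(-i*π/4)


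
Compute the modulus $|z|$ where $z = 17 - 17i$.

|z| = sqrt(a^2 + b^2) = sqrt(17^2 + (-17)^2) = sqrt(578) = sqrt(578)


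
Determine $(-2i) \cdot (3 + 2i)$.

(a1*a2 - b1*b2) + (a1*b2 + b1*a2)i
= (0 - (-4)) + (0 + (-6))i
= 4 - 6i


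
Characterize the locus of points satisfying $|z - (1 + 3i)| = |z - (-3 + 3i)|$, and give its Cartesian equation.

|z - z1| = |z - z2| means z is equidistant from z1 and z2,
i.e. the perpendicular bisector of the segment from (1, 3) to (-3, 3) (midpoint (-1, 3)).
With z = x + yi, square both sides:
(x - 1)^2 + (y - 3)^2 = (x - (-3))^2 + (y - 3)^2
The x^2 and y^2 terms cancel: -8x + 0y = 18 - 10 = 8
Simplify: x = -1
Locus: Perpendicular bisector of the segment from (1, 3) to (-3, 3): the line x = -1


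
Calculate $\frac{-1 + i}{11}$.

Divisor is real, so divide each part by 11:
= -1/11 + (1/11)i


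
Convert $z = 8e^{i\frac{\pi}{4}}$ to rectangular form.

a = r cos θ = 8 * sqrt(2)/2 = 4*sqrt(2)
b = r sin θ = 8 * sqrt(2)/2 = 4*sqrt(2)
z = 4*sqrt(2) + 4*sqrt(2)i


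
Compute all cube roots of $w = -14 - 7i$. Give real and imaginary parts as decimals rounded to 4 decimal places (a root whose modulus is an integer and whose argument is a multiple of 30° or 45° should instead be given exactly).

|w| = sqrt(245) ≈ 15.652476, arg(w) ≈ 206.565051°
Root modulus = sqrt(245)^(1/3) ≈ 2.501465
Root arguments: θ_k = (arg(w) + 360°k)/3 for k = 0, 1, ..., 2
Compute each root as (root modulus)(cos θ_k + i sin θ_k) using full-precision intermediates, then round to 4 decimal places.
Roots: 0.9024 + 2.3330i, -2.4716 - 0.3851i, 1.5693 - 1.9480i


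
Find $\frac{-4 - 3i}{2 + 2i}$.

Multiply numerator and denominator by conjugate (2 - 2i):
= (-4 - 3i)(2 - 2i) / (2^2 + 2^2)
= (-14 + 2i) / 8
Divide through by 2: (-7 + i) / 4
= -7/4 + (1/4)i


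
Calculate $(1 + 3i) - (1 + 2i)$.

(1 - 1) + (3 - 2)i = i


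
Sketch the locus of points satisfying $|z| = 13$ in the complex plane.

|z| = 13 means sqrt(x^2 + y^2) = 13
This is a circle of radius 13 centered at the origin


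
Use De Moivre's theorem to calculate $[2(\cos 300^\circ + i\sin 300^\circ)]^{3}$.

By De Moivre: z^n = r^n(cos(nθ) + i sin(nθ))
= 2^3(cos(3*300°) + i sin(3*300°))
= 8(cos 180° + i sin 180°)
= -8


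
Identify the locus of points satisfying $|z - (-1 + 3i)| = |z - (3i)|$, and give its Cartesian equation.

|z - z1| = |z - z2| means z is equidistant from z1 and z2,
i.e. the perpendicular bisector of the segment from (-1, 3) to (0, 3) (midpoint (-1/2, 3)).
With z = x + yi, square both sides:
(x - (-1))^2 + (y - 3)^2 = (x - 0)^2 + (y - 3)^2
The x^2 and y^2 terms cancel: 2x + 0y = 9 - 10 = -1
Simplify: x = -1/2
Locus: Perpendicular bisector of the segment from (-1, 3) to (0, 3): the line x = -1/2


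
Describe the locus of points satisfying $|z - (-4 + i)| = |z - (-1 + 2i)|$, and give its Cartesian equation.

|z - z1| = |z - z2| means z is equidistant from z1 and z2,
i.e. the perpendicular bisector of the segment from (-4, 1) to (-1, 2) (midpoint (-5/2, 3/2)).
With z = x + yi, square both sides:
(x - (-4))^2 + (y - 1)^2 = (x - (-1))^2 + (y - 2)^2
The x^2 and y^2 terms cancel: 6x + 2y = 5 - 17 = -12
Simplify: 3x + y = -6
Locus: Perpendicular bisector of the segment from (-4, 1) to (-1, 2): the line 3x + y = -6


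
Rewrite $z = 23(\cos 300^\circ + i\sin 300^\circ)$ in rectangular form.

a = r cos θ = 23 * 1/2 = 23/2
b = r sin θ = 23 * -sqrt(3)/2 = -23*sqrt(3)/2
z = 23/2 - (23*sqrt(3)/2)i


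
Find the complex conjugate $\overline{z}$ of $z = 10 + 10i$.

If z = a + bi, then conjugate(z) = a - bi
conjugate(10 + 10i) = 10 - 10i


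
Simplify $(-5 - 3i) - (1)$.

(-5 - 1) + (-3 - 0)i = -6 - 3i


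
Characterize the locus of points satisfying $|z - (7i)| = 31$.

|z - z0| = r describes a circle centered at z0 with radius r
Here z0 = 7i and r = 31
Locus: Circle centered at (0, 7) with radius 31


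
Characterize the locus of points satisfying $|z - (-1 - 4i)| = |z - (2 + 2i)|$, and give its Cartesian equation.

|z - z1| = |z - z2| means z is equidistant from z1 and z2,
i.e. the perpendicular bisector of the segment from (-1, -4) to (2, 2) (midpoint (1/2, -1)).
With z = x + yi, square both sides:
(x - (-1))^2 + (y - (-4))^2 = (x - 2)^2 + (y - 2)^2
The x^2 and y^2 terms cancel: 6x + 12y = 8 - 17 = -9
Simplify: 2x + 4y = -3
Locus: Perpendicular bisector of the segment from (-1, -4) to (2, 2): the line 2x + 4y = -3


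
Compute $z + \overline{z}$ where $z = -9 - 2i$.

z + conjugate(z) = (a + bi) + (a - bi) = 2a
= 2 * (-9) = -18


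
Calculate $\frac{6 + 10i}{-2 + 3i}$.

Multiply numerator and denominator by conjugate (-2 - 3i):
= (6 + 10i)(-2 - 3i) / ((-2)^2 + 3^2)
= (18 - 38i) / 13
= 18/13 - (38/13)i


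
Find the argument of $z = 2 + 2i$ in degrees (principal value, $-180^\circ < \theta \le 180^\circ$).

θ = arctan(b/a) = arctan(2/2) (quadrant-adjusted) = 45°


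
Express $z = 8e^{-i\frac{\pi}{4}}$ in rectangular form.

a = r cos θ = 8 * sqrt(2)/2 = 4*sqrt(2)
b = r sin θ = 8 * -sqrt(2)/2 = -4*sqrt(2)
z = 4*sqrt(2) - 4*sqrt(2)i


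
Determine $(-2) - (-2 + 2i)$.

(-2 - (-2)) + (0 - 2)i = -2i


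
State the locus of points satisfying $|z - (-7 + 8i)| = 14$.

|z - z0| = r describes a circle centered at z0 with radius r
Here z0 = -7 + 8i and r = 14
Locus: Circle centered at (-7, 8) with radius 14


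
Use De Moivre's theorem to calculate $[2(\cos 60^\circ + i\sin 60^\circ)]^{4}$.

By De Moivre: z^n = r^n(cos(nθ) + i sin(nθ))
= 2^4(cos(4*60°) + i sin(4*60°))
= 16(cos 240° + i sin 240°)
= -8 - 8*sqrt(3)i


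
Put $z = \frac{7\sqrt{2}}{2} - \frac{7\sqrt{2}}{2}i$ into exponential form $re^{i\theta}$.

r = |z| = sqrt((7*sqrt(2)/2)^2 + (-7*sqrt(2)/2)^2) = sqrt(49/2 + 49/2) = sqrt(49) = 7
θ = arctan(b/a) = arctan(-4.9497/4.9497) (quadrant-adjusted) = -45° = -π/4
z = 7e^(-i*π/4)


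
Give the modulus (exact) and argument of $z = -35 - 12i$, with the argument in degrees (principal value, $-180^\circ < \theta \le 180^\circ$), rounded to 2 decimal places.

|z| = sqrt((-35)^2 + (-12)^2) = 37
arg(z) = arctan(b/a) = arctan(-12/-35) (quadrant-adjusted) = -161.08°


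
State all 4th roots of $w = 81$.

|w| = 81, arg(w) = 0°
Root modulus = 81^(1/4) = 3
Root arguments: θ_k = (0° + 360°k)/4 for k = 0, 1, ..., 3
Roots: 3, 3i, -3, -3i


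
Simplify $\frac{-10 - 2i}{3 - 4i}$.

Multiply numerator and denominator by conjugate (3 + 4i):
= (-10 - 2i)(3 + 4i) / (3^2 + (-4)^2)
= (-22 - 46i) / 25
= -22/25 - (46/25)i


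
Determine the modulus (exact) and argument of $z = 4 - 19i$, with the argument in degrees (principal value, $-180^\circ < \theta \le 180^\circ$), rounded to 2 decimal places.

|z| = sqrt(4^2 + (-19)^2) = sqrt(377)
arg(z) = arctan(b/a) = arctan(-19/4) (quadrant-adjusted) = -78.11°


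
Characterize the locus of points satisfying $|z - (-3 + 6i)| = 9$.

|z - z0| = r describes a circle centered at z0 with radius r
Here z0 = -3 + 6i and r = 9
Locus: Circle centered at (-3, 6) with radius 9


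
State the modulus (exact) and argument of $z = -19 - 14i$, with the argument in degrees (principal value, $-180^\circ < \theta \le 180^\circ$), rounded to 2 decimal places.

|z| = sqrt((-19)^2 + (-14)^2) = sqrt(557)
arg(z) = arctan(b/a) = arctan(-14/-19) (quadrant-adjusted) = -143.62°


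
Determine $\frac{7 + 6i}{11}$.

Divisor is real, so divide each part by 11:
= 7/11 + (6/11)i


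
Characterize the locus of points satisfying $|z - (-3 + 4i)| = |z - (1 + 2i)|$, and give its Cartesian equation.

|z - z1| = |z - z2| means z is equidistant from z1 and z2,
i.e. the perpendicular bisector of the segment from (-3, 4) to (1, 2) (midpoint (-1, 3)).
With z = x + yi, square both sides:
(x - (-3))^2 + (y - 4)^2 = (x - 1)^2 + (y - 2)^2
The x^2 and y^2 terms cancel: 8x + (-4)y = 5 - 25 = -20
Simplify: 2x - y = -5
Locus: Perpendicular bisector of the segment from (-3, 4) to (1, 2): the line 2x - y = -5


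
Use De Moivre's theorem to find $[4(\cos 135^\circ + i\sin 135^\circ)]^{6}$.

By De Moivre: z^n = r^n(cos(nθ) + i sin(nθ))
= 4^6(cos(6*135°) + i sin(6*135°))
= 4096(cos 90° + i sin 90°)
= 4096i


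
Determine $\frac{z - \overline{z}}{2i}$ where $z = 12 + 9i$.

z - conjugate(z) = 2bi
(z - conjugate(z))/(2i) = 2bi/(2i) = b = 9


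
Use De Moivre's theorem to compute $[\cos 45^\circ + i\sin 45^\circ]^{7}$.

By De Moivre: z^n = r^n(cos(nθ) + i sin(nθ))
= 1^7(cos(7*45°) + i sin(7*45°))
= 1(cos 315° + i sin 315°)
= sqrt(2)/2 - (sqrt(2)/2)i


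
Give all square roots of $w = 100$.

|w| = 100, arg(w) = 0°
Root modulus = 100^(1/2) = 10
Root arguments: θ_k = (0° + 360°k)/2 for k = 0, 1, ..., 1
Roots: 10, -10


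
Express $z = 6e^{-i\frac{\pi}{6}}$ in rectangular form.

a = r cos θ = 6 * sqrt(3)/2 = 3*sqrt(3)
b = r sin θ = 6 * -1/2 = -3
z = 3*sqrt(3) - 3i


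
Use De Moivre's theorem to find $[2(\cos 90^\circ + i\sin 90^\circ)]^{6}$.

By De Moivre: z^n = r^n(cos(nθ) + i sin(nθ))
= 2^6(cos(6*90°) + i sin(6*90°))
= 64(cos 180° + i sin 180°)
= -64


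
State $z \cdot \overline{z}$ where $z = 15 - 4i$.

z * conjugate(z) = |z|^2 = a^2 + b^2
= 15^2 + (-4)^2 = 241


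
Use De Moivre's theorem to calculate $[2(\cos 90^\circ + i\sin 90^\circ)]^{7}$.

By De Moivre: z^n = r^n(cos(nθ) + i sin(nθ))
= 2^7(cos(7*90°) + i sin(7*90°))
= 128(cos 270° + i sin 270°)
= -128i


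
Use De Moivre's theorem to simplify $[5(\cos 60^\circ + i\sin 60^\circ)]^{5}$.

By De Moivre: z^n = r^n(cos(nθ) + i sin(nθ))
= 5^5(cos(5*60°) + i sin(5*60°))
= 3125(cos 300° + i sin 300°)
= 3125/2 - (3125*sqrt(3)/2)i


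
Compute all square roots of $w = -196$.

|w| = 196, arg(w) = 180°
Root modulus = 196^(1/2) = 14
Root arguments: θ_k = (180° + 360°k)/2 for k = 0, 1, ..., 1
Roots: 14i, -14i


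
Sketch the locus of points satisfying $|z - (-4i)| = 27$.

|z - z0| = r describes a circle centered at z0 with radius r
Here z0 = -4i and r = 27
Locus: Circle centered at (0, -4) with radius 27


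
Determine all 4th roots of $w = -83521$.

|w| = 83521, arg(w) = 180°
Root modulus = 83521^(1/4) = 17
Root arguments: θ_k = (180° + 360°k)/4 for k = 0, 1, ..., 3
Roots: 17*sqrt(2)/2 + (17*sqrt(2)/2)i, -17*sqrt(2)/2 + (17*sqrt(2)/2)i, -17*sqrt(2)/2 - (17*sqrt(2)/2)i, 17*sqrt(2)/2 - (17*sqrt(2)/2)i


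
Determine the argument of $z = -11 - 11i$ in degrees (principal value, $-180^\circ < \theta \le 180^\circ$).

θ = arctan(b/a) = arctan(-11/-11) (quadrant-adjusted) = -135°


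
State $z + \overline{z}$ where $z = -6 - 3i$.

z + conjugate(z) = (a + bi) + (a - bi) = 2a
= 2 * (-6) = -12


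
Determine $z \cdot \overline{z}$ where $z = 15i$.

z * conjugate(z) = |z|^2 = a^2 + b^2
= 0^2 + 15^2 = 225


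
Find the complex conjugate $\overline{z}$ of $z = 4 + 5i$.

If z = a + bi, then conjugate(z) = a - bi
conjugate(4 + 5i) = 4 - 5i


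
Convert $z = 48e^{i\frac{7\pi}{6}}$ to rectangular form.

a = r cos θ = 48 * -sqrt(3)/2 = -24*sqrt(3)
b = r sin θ = 48 * -1/2 = -24
z = -24*sqrt(3) - 24i


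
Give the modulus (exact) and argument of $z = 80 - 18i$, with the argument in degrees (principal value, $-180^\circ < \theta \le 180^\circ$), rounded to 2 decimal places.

|z| = sqrt(80^2 + (-18)^2) = 82
arg(z) = arctan(b/a) = arctan(-18/80) (quadrant-adjusted) = -12.68°


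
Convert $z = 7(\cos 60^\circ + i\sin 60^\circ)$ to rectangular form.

a = r cos θ = 7 * 1/2 = 7/2
b = r sin θ = 7 * sqrt(3)/2 = 7*sqrt(3)/2
z = 7/2 + (7*sqrt(3)/2)i


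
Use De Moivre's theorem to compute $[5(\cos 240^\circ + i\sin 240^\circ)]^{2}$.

By De Moivre: z^n = r^n(cos(nθ) + i sin(nθ))
= 5^2(cos(2*240°) + i sin(2*240°))
= 25(cos 120° + i sin 120°)
= -25/2 + (25*sqrt(3)/2)i


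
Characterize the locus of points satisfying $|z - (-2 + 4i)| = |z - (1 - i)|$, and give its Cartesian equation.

|z - z1| = |z - z2| means z is equidistant from z1 and z2,
i.e. the perpendicular bisector of the segment from (-2, 4) to (1, -1) (midpoint (-1/2, 3/2)).
With z = x + yi, square both sides:
(x - (-2))^2 + (y - 4)^2 = (x - 1)^2 + (y - (-1))^2
The x^2 and y^2 terms cancel: 6x + (-10)y = 2 - 20 = -18
Simplify: 3x - 5y = -9
Locus: Perpendicular bisector of the segment from (-2, 4) to (1, -1): the line 3x - 5y = -9


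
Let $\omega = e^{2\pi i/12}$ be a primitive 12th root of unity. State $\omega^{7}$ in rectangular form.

ω^7 = e^(2πi·7/12) = e^(i·7π/6)
= cos(7π/6) + i sin(7π/6)
= -sqrt(3)/2 - (1/2)i


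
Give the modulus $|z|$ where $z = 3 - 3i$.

|z| = sqrt(a^2 + b^2) = sqrt(3^2 + (-3)^2) = sqrt(18) = sqrt(18)


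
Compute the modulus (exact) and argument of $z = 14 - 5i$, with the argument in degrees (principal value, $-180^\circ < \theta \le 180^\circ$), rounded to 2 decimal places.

|z| = sqrt(14^2 + (-5)^2) = sqrt(221)
arg(z) = arctan(b/a) = arctan(-5/14) (quadrant-adjusted) = -19.65°


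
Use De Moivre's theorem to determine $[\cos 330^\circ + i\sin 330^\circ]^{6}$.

By De Moivre: z^n = r^n(cos(nθ) + i sin(nθ))
= 1^6(cos(6*330°) + i sin(6*330°))
= 1(cos 180° + i sin 180°)
= -1


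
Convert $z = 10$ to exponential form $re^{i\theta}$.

r = |z| = sqrt((10)^2 + (0)^2) = sqrt(100 + 0) = sqrt(100) = 10
b = 0 and a > 0, so z lies on the positive real axis: θ = 0
z = 10e^(i*0) = 10


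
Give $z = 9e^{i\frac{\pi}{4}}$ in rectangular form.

a = r cos θ = 9 * sqrt(2)/2 = 9*sqrt(2)/2
b = r sin θ = 9 * sqrt(2)/2 = 9*sqrt(2)/2
z = 9*sqrt(2)/2 + (9*sqrt(2)/2)i


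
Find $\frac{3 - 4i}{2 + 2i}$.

Multiply numerator and denominator by conjugate (2 - 2i):
= (3 - 4i)(2 - 2i) / (2^2 + 2^2)
= (-2 - 14i) / 8
Divide through by 2: (-1 - 7i) / 4
= -1/4 - (7/4)i


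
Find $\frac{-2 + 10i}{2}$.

Divisor is real, so divide each part by 2:
= -1 + 5i


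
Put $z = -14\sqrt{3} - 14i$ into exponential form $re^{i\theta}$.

r = |z| = sqrt((-14*sqrt(3))^2 + (-14)^2) = sqrt(588 + 196) = sqrt(784) = 28
θ = arctan(b/a) = arctan(-14/-24.2487) (quadrant-adjusted) = -150° = -5π/6
z = 28e^(-i*5π/6)


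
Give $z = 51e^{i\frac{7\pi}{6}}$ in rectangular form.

a = r cos θ = 51 * -sqrt(3)/2 = -51*sqrt(3)/2
b = r sin θ = 51 * -1/2 = -51/2
z = -51*sqrt(3)/2 - (51/2)i


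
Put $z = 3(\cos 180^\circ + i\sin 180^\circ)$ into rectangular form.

a = r cos θ = 3 * -1 = -3
b = r sin θ = 3 * 0 = 0
z = -3


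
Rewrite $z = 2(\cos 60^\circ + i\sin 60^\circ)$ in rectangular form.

a = r cos θ = 2 * 1/2 = 1
b = r sin θ = 2 * sqrt(3)/2 = sqrt(3)
z = 1 + sqrt(3)i


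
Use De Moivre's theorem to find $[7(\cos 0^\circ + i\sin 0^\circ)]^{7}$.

By De Moivre: z^n = r^n(cos(nθ) + i sin(nθ))
= 7^7(cos(7*0°) + i sin(7*0°))
= 823543(cos 0° + i sin 0°)
= 823543


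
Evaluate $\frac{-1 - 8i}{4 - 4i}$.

Multiply numerator and denominator by conjugate (4 + 4i):
= (-1 - 8i)(4 + 4i) / (4^2 + (-4)^2)
= (28 - 36i) / 32
Divide through by 4: (7 - 9i) / 8
= 7/8 - (9/8)i


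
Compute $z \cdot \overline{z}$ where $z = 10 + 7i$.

z * conjugate(z) = |z|^2 = a^2 + b^2
= 10^2 + 7^2 = 149


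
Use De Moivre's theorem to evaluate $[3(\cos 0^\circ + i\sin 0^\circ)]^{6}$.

By De Moivre: z^n = r^n(cos(nθ) + i sin(nθ))
= 3^6(cos(6*0°) + i sin(6*0°))
= 729(cos 0° + i sin 0°)
= 729


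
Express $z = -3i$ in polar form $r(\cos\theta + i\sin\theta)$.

r = |z| = sqrt(a^2 + b^2) = sqrt((0)^2 + (-3)^2) = sqrt(0 + 9) = sqrt(9) = 3
a = 0 and b < 0, so z lies on the negative imaginary axis: θ = 270°
z = 3(cos 270° + i sin 270°)


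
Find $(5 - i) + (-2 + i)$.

(5 + (-2)) + (-1 + 1)i = 3


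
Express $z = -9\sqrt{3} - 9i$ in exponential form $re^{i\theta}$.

r = |z| = sqrt((-9*sqrt(3))^2 + (-9)^2) = sqrt(243 + 81) = sqrt(324) = 18
θ = arctan(b/a) = arctan(-9/-15.5885) (quadrant-adjusted) = -150° = -5π/6
z = 18e^(-i*5π/6)


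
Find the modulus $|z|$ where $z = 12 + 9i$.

|z| = sqrt(a^2 + b^2) = sqrt(12^2 + 9^2) = sqrt(225) = 15


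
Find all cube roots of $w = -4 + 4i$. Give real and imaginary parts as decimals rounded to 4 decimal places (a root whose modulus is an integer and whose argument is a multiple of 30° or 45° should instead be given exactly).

|w| = sqrt(32) ≈ 5.656854, arg(w) = 135°
Root modulus = sqrt(32)^(1/3) ≈ 1.781797
Root arguments: θ_k = (135° + 360°k)/3 for k = 0, 1, ..., 2
Compute each root as (root modulus)(cos θ_k + i sin θ_k) using full-precision intermediates, then round to 4 decimal places.
Roots: 1.2599 + 1.2599i, -1.7211 + 0.4612i, 0.4612 - 1.7211i


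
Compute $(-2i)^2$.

(a + bi)^2 = a^2 - b^2 + 2abi
= 0^2 - (-2)^2 + 2*0*(-2)i
= -4


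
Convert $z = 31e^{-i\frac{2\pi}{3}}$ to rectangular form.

a = r cos θ = 31 * -1/2 = -31/2
b = r sin θ = 31 * -sqrt(3)/2 = -31*sqrt(3)/2
z = -31/2 - (31*sqrt(3)/2)i


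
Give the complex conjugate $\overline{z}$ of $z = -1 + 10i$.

If z = a + bi, then conjugate(z) = a - bi
conjugate(-1 + 10i) = -1 - 10i


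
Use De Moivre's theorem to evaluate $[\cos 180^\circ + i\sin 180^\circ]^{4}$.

By De Moivre: z^n = r^n(cos(nθ) + i sin(nθ))
= 1^4(cos(4*180°) + i sin(4*180°))
= 1(cos 0° + i sin 0°)
= 1


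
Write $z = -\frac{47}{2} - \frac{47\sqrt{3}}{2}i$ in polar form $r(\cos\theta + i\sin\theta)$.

r = |z| = sqrt(a^2 + b^2) = sqrt((-47/2)^2 + (-47*sqrt(3)/2)^2) = sqrt(2209/4 + 6627/4) = sqrt(2209) = 47
θ = arctan(b/a) = arctan(-40.7032/-23.5) (quadrant-adjusted) = 240°
z = 47(cos 240° + i sin 240°)


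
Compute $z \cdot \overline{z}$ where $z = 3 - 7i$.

z * conjugate(z) = |z|^2 = a^2 + b^2
= 3^2 + (-7)^2 = 58


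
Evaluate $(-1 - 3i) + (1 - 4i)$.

(-1 + 1) + (-3 + (-4))i = -7i


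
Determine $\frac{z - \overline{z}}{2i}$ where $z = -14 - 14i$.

z - conjugate(z) = 2bi
(z - conjugate(z))/(2i) = 2bi/(2i) = b = -14


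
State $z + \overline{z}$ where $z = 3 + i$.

z + conjugate(z) = (a + bi) + (a - bi) = 2a
= 2 * 3 = 6


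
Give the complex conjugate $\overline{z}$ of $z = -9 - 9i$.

If z = a + bi, then conjugate(z) = a - bi
conjugate(-9 - 9i) = -9 + 9i


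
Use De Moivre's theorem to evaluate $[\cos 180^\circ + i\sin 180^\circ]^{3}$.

By De Moivre: z^n = r^n(cos(nθ) + i sin(nθ))
= 1^3(cos(3*180°) + i sin(3*180°))
= 1(cos 180° + i sin 180°)
= -1


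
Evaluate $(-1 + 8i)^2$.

(a + bi)^2 = a^2 - b^2 + 2abi
= (-1)^2 - 8^2 + 2*(-1)*8i
= -63 - 16i


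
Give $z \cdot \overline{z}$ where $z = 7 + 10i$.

z * conjugate(z) = |z|^2 = a^2 + b^2
= 7^2 + 10^2 = 149


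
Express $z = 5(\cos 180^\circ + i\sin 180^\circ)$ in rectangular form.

a = r cos θ = 5 * -1 = -5
b = r sin θ = 5 * 0 = 0
z = -5


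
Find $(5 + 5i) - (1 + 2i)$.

(5 - 1) + (5 - 2)i = 4 + 3i


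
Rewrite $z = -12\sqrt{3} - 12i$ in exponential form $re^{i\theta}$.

r = |z| = sqrt((-12*sqrt(3))^2 + (-12)^2) = sqrt(432 + 144) = sqrt(576) = 24
θ = arctan(b/a) = arctan(-12/-20.7846) (quadrant-adjusted) = -150° = -5π/6
z = 24e^(-i*5π/6)


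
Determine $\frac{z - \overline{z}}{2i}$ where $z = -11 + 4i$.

z - conjugate(z) = 2bi
(z - conjugate(z))/(2i) = 2bi/(2i) = b = 4


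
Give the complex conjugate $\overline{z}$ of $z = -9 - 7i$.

If z = a + bi, then conjugate(z) = a - bi
conjugate(-9 - 7i) = -9 + 7i


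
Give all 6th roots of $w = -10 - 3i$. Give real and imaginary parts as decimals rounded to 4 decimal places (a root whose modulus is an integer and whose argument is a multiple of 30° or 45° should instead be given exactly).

|w| = sqrt(109) ≈ 10.440307, arg(w) ≈ 196.699244°
Root modulus = sqrt(109)^(1/6) ≈ 1.478378
Root arguments: θ_k = (arg(w) + 360°k)/6 for k = 0, 1, ..., 5
Compute each root as (root modulus)(cos θ_k + i sin θ_k) using full-precision intermediates, then round to 4 decimal places.
Roots: 1.2429 + 0.8005i, -0.0718 + 1.4766i, -1.3147 + 0.6761i, -1.2429 - 0.8005i, 0.0718 - 1.4766i, 1.3147 - 0.6761i


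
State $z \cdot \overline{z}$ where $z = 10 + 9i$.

z * conjugate(z) = |z|^2 = a^2 + b^2
= 10^2 + 9^2 = 181


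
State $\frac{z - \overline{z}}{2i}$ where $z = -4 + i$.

z - conjugate(z) = 2bi
(z - conjugate(z))/(2i) = 2bi/(2i) = b = 1


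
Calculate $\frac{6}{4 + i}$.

Multiply numerator and denominator by conjugate (4 - i):
= (6)(4 - i) / (4^2 + 1^2)
= (24 - 6i) / 17
= 24/17 - (6/17)i


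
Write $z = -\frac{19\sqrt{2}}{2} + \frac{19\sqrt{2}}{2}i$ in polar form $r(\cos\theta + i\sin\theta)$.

r = |z| = sqrt(a^2 + b^2) = sqrt((-19*sqrt(2)/2)^2 + (19*sqrt(2)/2)^2) = sqrt(361/2 + 361/2) = sqrt(361) = 19
θ = arctan(b/a) = arctan(13.435/-13.435) (quadrant-adjusted) = 135°
z = 19(cos 135° + i sin 135°)


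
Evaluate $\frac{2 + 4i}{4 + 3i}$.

Multiply numerator and denominator by conjugate (4 - 3i):
= (2 + 4i)(4 - 3i) / (4^2 + 3^2)
= (20 + 10i) / 25
Divide through by 5: (4 + 2i) / 5
= 4/5 + (2/5)i


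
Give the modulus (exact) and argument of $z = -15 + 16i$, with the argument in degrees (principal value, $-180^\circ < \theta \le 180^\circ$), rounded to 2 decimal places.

|z| = sqrt((-15)^2 + 16^2) = sqrt(481)
arg(z) = arctan(b/a) = arctan(16/-15) (quadrant-adjusted) = 133.15°
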